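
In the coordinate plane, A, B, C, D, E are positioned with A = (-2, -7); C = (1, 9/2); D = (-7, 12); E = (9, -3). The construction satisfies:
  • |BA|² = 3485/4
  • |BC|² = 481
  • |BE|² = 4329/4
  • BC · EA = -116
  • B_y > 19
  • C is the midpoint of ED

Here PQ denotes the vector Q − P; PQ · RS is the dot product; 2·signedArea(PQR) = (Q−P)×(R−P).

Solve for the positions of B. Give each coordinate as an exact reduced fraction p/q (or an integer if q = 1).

B = (-15, 39/2)

1. B_x = -15  [line 11·x + 4·y + 87 = 0 ∩ |BE|² = 4329/4]
2. B_y = 39/2  [line 11·x + 4·y + 87 = 0 ∩ |BE|² = 4329/4]
   → B = (-15, 39/2)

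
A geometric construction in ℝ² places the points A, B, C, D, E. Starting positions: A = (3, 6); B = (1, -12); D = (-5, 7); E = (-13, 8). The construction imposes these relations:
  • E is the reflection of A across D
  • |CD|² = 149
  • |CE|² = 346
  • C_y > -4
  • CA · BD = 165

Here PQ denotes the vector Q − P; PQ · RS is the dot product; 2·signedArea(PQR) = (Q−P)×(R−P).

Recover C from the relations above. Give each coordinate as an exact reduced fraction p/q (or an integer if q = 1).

C = (2, -3)

1. C_x = 2  [line 6·x + -19·y + -69 = 0 ∩ |CE|² = 346]
2. C_y = -3  [line 6·x + -19·y + -69 = 0 ∩ |CE|² = 346]
   → C = (2, -3)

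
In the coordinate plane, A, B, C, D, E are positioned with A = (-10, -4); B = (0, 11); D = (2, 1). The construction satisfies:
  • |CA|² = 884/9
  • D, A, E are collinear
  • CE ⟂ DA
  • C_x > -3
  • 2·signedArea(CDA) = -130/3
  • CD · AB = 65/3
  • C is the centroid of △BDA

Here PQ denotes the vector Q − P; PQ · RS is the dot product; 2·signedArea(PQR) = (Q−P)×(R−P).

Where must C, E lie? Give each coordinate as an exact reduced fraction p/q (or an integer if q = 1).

C = (-8/3, 8/3)
E = (-18/13, -16/39)

1. C_x = -8/3  [C is the centroid of △BDA]
2. C_y = 8/3  [C is the centroid of △BDA]
   → C = (-8/3, 8/3)
3. E_x = -18/13  [D, A, E are collinear ∩ CE ⟂ DA]
4. E_y = -16/39  [D, A, E are collinear ∩ CE ⟂ DA]
   → E = (-18/13, -16/39)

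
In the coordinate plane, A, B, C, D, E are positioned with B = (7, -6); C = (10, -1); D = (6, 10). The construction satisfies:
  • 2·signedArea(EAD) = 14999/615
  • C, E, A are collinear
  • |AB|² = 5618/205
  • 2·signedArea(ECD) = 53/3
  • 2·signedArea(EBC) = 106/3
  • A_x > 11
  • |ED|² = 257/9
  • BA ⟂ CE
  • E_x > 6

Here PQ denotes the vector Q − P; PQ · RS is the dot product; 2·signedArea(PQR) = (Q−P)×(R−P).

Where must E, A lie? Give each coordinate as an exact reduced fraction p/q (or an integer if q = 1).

1. E_x = 19/3  [2·signedArea(ECD) = 53/3 ∩ 2·signedArea(EBC) = 106/3]
2. E_y = 14/3  [2·signedArea(ECD) = 53/3 ∩ 2·signedArea(EBC) = 106/3]
   → E = (19/3, 14/3)
3. A_x = 2336/205  [2·signedArea(EAD) = 14999/615 ∩ C, E, A are collinear]
4. A_y = -647/205  [2·signedArea(EAD) = 14999/615 ∩ C, E, A are collinear]
   → A = (2336/205, -647/205)

A = (2336/205, -647/205)
E = (19/3, 14/3)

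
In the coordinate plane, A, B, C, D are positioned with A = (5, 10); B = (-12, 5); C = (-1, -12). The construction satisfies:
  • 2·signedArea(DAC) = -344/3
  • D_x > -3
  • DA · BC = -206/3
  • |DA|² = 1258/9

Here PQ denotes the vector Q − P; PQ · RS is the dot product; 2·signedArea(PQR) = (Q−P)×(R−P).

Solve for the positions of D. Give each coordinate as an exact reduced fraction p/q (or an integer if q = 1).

D = (-8/3, 1)

1. D_x = -8/3  [2·signedArea(DAC) = -344/3 ∩ DA · BC = -206/3]
2. D_y = 1  [2·signedArea(DAC) = -344/3 ∩ DA · BC = -206/3]
   → D = (-8/3, 1)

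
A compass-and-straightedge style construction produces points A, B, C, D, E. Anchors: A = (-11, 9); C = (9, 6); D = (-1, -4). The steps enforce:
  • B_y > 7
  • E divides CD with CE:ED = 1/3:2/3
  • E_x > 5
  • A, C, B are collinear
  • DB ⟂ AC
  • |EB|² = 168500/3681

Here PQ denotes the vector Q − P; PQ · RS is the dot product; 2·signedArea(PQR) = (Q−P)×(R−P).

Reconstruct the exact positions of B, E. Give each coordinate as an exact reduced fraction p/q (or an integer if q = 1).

1. B_x = 281/409  [A, C, B are collinear ∩ DB ⟂ AC]
2. B_y = 2964/409  [A, C, B are collinear ∩ DB ⟂ AC]
   → B = (281/409, 2964/409)
3. E_x = 17/3  [E divides CD with CE:ED = 1/3:2/3]
4. E_y = 8/3  [E divides CD with CE:ED = 1/3:2/3]
   → E = (17/3, 8/3)

B = (281/409, 2964/409)
E = (17/3, 8/3)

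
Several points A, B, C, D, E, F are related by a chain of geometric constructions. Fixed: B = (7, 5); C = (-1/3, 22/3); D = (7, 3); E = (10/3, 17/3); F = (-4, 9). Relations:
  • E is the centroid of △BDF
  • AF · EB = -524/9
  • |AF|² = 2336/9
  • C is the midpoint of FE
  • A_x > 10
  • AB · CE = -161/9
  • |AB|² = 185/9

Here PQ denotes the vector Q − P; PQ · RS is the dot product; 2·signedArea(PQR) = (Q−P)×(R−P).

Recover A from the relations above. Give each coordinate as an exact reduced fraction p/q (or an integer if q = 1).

1. A_x = 32/3  [AF · EB = -524/9 ∩ AB · CE = -161/9]
2. A_y = 7/3  [AF · EB = -524/9 ∩ AB · CE = -161/9]
   → A = (32/3, 7/3)

A = (32/3, 7/3)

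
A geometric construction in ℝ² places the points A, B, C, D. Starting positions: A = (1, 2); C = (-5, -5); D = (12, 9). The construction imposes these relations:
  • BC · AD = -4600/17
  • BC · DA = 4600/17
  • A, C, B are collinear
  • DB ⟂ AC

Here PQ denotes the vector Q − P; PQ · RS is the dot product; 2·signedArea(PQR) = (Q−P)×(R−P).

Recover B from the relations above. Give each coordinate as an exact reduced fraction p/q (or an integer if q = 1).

1. B_x = 155/17  [A, C, B are collinear ∩ DB ⟂ AC]
2. B_y = 195/17  [A, C, B are collinear ∩ DB ⟂ AC]
   → B = (155/17, 195/17)

B = (155/17, 195/17)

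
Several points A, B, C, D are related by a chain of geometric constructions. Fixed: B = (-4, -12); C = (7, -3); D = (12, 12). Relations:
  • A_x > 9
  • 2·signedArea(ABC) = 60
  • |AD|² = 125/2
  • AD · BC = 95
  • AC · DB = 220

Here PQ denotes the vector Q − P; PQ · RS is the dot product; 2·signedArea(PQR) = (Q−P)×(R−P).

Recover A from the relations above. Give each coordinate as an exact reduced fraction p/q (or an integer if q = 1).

1. A_x = 19/2  [AC · DB = 220 ∩ 2·signedArea(ABC) = 60]
2. A_y = 9/2  [AC · DB = 220 ∩ 2·signedArea(ABC) = 60]
   → A = (19/2, 9/2)

A = (19/2, 9/2)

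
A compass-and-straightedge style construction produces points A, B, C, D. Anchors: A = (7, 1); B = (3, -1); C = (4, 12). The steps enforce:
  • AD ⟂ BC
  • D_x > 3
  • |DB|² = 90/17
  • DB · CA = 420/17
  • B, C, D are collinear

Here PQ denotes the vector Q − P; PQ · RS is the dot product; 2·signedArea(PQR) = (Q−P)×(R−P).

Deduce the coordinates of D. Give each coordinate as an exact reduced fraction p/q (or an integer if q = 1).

1. D_x = 54/17  [B, C, D are collinear ∩ AD ⟂ BC]
2. D_y = 22/17  [B, C, D are collinear ∩ AD ⟂ BC]
   → D = (54/17, 22/17)

D = (54/17, 22/17)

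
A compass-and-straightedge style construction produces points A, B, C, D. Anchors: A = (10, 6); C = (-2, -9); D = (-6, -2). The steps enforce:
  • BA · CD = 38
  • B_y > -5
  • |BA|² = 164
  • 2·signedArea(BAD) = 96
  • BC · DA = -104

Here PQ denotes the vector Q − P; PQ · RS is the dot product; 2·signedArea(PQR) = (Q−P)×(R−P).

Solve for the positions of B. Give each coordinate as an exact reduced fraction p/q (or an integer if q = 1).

1. B_x = 2  [BA · CD = 38 ∩ 2·signedArea(BAD) = 96]
2. B_y = -4  [BA · CD = 38 ∩ 2·signedArea(BAD) = 96]
   → B = (2, -4)

B = (2, -4)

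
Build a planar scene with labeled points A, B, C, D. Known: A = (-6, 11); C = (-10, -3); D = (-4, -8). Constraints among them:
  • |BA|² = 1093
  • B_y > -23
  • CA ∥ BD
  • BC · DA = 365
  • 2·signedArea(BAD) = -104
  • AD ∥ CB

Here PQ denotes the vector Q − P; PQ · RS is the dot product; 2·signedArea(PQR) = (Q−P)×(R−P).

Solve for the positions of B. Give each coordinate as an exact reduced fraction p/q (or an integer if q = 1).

B = (-8, -22)

1. B_x = -8  [CA ∥ BD ∩ AD ∥ CB]
2. B_y = -22  [CA ∥ BD ∩ AD ∥ CB]
   → B = (-8, -22)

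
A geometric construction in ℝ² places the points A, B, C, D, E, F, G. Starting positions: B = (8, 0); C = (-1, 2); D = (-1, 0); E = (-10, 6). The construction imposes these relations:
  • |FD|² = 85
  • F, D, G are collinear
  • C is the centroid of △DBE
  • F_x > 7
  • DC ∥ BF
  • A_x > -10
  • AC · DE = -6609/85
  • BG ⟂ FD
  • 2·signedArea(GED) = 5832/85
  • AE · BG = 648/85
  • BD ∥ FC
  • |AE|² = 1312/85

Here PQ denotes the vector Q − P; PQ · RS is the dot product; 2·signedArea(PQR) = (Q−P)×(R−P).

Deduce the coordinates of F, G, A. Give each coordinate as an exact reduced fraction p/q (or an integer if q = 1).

A = (-814/85, 178/85)
F = (8, 2)
G = (644/85, 162/85)

1. F_x = 8  [BD ∥ FC ∩ DC ∥ BF]
2. F_y = 2  [BD ∥ FC ∩ DC ∥ BF]
   → F = (8, 2)
3. G_x = 644/85  [F, D, G are collinear ∩ BG ⟂ FD]
4. G_y = 162/85  [F, D, G are collinear ∩ BG ⟂ FD]
   → G = (644/85, 162/85)
5. A_x = -814/85  [AE · BG = 648/85 ∩ AC · DE = -6609/85]
6. A_y = 178/85  [AE · BG = 648/85 ∩ AC · DE = -6609/85]
   → A = (-814/85, 178/85)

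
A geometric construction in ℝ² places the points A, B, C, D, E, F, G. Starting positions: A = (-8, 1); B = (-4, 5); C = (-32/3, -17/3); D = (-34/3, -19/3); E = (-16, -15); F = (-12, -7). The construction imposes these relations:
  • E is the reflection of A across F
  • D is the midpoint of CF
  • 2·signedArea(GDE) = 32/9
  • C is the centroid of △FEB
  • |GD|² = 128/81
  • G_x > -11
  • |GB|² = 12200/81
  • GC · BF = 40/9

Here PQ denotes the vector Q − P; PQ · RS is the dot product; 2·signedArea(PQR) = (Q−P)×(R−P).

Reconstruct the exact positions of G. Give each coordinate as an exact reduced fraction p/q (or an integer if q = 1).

G = (-94/9, -49/9)

1. G_x = -94/9  [2·signedArea(GDE) = 32/9 ∩ GC · BF = 40/9]
2. G_y = -49/9  [2·signedArea(GDE) = 32/9 ∩ GC · BF = 40/9]
   → G = (-94/9, -49/9)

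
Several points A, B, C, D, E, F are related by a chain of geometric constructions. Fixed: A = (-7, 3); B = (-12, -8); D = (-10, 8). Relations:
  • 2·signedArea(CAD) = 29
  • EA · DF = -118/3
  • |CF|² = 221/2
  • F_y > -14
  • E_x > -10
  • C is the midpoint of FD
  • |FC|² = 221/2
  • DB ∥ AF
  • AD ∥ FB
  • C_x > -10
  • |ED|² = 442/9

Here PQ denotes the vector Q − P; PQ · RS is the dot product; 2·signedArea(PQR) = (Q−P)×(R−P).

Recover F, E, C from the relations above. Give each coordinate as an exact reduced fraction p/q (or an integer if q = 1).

1. F_x = -9  [AD ∥ FB ∩ DB ∥ AF]
2. F_y = -13  [AD ∥ FB ∩ DB ∥ AF]
   → F = (-9, -13)
3. E_x = -29/3  [line -1·x + 21·y + -92/3 = 0 ∩ |ED|² = 442/9]
4. E_y = 1  [line -1·x + 21·y + -92/3 = 0 ∩ |ED|² = 442/9]
   → E = (-29/3, 1)
5. C_x = -19/2  [C is the midpoint of FD]
6. C_y = -5/2  [C is the midpoint of FD]
   → C = (-19/2, -5/2)

C = (-19/2, -5/2)
E = (-29/3, 1)
F = (-9, -13)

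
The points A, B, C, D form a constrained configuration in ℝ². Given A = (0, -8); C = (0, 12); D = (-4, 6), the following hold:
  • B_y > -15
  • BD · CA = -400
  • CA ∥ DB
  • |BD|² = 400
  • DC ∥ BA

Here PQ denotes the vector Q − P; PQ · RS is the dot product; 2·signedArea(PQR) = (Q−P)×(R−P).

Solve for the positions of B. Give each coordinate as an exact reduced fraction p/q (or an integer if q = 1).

B = (-4, -14)

1. B_x = -4  [DC ∥ BA ∩ CA ∥ DB]
2. B_y = -14  [DC ∥ BA ∩ CA ∥ DB]
   → B = (-4, -14)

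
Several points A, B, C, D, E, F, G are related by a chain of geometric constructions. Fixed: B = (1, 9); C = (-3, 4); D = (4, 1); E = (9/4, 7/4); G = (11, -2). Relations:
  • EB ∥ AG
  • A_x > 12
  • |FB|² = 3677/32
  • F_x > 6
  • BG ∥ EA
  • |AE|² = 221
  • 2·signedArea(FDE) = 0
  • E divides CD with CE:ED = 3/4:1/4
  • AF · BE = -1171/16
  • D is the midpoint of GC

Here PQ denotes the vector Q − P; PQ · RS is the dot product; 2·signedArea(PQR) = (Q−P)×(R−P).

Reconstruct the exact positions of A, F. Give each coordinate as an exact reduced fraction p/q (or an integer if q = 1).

A = (49/4, -37/4)
F = (53/8, -1/8)

1. A_x = 49/4  [EB ∥ AG ∩ BG ∥ EA]
2. A_y = -37/4  [EB ∥ AG ∩ BG ∥ EA]
   → A = (49/4, -37/4)
3. F_x = 53/8  [2·signedArea(FDE) = 0 ∩ AF · BE = -1171/16]
4. F_y = -1/8  [2·signedArea(FDE) = 0 ∩ AF · BE = -1171/16]
   → F = (53/8, -1/8)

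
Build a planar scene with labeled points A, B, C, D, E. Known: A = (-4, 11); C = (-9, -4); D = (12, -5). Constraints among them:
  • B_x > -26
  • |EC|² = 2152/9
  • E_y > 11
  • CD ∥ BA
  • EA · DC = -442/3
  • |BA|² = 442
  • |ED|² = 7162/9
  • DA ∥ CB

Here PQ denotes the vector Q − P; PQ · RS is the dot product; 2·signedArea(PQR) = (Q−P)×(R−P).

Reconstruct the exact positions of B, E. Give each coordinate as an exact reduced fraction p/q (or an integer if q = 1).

1. B_x = -25  [CD ∥ BA ∩ DA ∥ CB]
2. B_y = 12  [CD ∥ BA ∩ DA ∥ CB]
   → B = (-25, 12)
3. E_x = -11  [line 21·x + -1·y + 727/3 = 0 ∩ |ED|² = 7162/9]
4. E_y = 34/3  [line 21·x + -1·y + 727/3 = 0 ∩ |ED|² = 7162/9]
   → E = (-11, 34/3)

B = (-25, 12)
E = (-11, 34/3)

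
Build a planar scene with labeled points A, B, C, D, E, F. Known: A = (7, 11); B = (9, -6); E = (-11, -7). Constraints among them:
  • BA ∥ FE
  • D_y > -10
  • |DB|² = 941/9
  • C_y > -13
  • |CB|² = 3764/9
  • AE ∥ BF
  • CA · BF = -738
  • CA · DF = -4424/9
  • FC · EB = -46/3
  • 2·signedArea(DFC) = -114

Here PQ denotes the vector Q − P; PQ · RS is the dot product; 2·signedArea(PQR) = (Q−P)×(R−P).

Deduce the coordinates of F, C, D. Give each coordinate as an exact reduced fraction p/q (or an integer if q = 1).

1. F_x = -9  [BA ∥ FE ∩ AE ∥ BF]
2. F_y = -24  [BA ∥ FE ∩ AE ∥ BF]
   → F = (-9, -24)
3. C_x = -31/3  [CA · BF = -738 ∩ FC · EB = -46/3]
4. C_y = -38/3  [CA · BF = -738 ∩ FC · EB = -46/3]
   → C = (-31/3, -38/3)
5. D_x = -2/3  [CA · DF = -4424/9 ∩ 2·signedArea(DFC) = -114]
6. D_y = -28/3  [CA · DF = -4424/9 ∩ 2·signedArea(DFC) = -114]
   → D = (-2/3, -28/3)

C = (-31/3, -38/3)
D = (-2/3, -28/3)
F = (-9, -24)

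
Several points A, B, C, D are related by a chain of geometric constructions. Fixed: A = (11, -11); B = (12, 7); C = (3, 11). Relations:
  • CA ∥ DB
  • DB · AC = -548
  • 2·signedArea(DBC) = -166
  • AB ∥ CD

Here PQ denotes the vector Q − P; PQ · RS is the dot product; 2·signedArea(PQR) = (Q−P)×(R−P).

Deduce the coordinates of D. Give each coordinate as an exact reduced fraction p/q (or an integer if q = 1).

D = (4, 29)

1. D_x = 4  [CA ∥ DB ∩ AB ∥ CD]
2. D_y = 29  [CA ∥ DB ∩ AB ∥ CD]
   → D = (4, 29)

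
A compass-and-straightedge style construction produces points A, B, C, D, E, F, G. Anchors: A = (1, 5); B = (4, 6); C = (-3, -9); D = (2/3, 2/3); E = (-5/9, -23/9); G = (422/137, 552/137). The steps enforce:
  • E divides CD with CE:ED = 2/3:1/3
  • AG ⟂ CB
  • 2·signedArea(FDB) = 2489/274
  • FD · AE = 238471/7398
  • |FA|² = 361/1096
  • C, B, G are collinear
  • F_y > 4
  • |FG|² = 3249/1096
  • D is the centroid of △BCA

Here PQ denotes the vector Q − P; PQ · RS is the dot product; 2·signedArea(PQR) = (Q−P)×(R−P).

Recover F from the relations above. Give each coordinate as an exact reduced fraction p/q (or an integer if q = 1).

F = (833/548, 2607/548)

1. F_x = 833/548  [FD · AE = 238471/7398 ∩ 2·signedArea(FDB) = 2489/274]
2. F_y = 2607/548  [FD · AE = 238471/7398 ∩ 2·signedArea(FDB) = 2489/274]
   → F = (833/548, 2607/548)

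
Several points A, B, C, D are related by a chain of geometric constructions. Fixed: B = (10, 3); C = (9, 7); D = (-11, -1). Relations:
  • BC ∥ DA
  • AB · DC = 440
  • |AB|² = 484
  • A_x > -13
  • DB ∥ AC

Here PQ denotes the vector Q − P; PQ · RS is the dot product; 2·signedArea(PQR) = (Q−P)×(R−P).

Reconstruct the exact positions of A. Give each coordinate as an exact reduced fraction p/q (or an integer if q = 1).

A = (-12, 3)

1. A_x = -12  [DB ∥ AC ∩ BC ∥ DA]
2. A_y = 3  [DB ∥ AC ∩ BC ∥ DA]
   → A = (-12, 3)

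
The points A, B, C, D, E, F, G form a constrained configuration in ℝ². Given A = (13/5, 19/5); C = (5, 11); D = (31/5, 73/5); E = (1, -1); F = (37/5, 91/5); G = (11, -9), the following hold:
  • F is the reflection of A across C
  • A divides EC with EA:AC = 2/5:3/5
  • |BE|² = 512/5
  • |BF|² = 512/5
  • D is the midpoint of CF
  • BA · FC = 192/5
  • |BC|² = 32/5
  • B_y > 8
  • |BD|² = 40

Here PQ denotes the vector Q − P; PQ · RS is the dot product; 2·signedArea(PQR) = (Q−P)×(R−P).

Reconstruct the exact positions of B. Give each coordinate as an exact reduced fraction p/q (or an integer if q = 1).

1. B_x = 21/5  [line 12/5·x + 36/5·y + -72 = 0 ∩ |BC|² = 32/5]
2. B_y = 43/5  [line 12/5·x + 36/5·y + -72 = 0 ∩ |BC|² = 32/5]
   → B = (21/5, 43/5)

B = (21/5, 43/5)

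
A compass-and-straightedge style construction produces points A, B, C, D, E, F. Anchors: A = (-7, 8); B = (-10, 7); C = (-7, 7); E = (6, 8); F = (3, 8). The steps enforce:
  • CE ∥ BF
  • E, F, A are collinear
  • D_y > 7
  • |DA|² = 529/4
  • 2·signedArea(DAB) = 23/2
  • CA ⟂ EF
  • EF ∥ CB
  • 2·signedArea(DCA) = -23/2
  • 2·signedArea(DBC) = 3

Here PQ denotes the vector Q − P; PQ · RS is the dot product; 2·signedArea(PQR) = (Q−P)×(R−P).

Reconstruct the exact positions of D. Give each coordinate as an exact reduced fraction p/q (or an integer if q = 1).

1. D_x = 9/2  [2·signedArea(DCA) = -23/2 ∩ 2·signedArea(DAB) = 23/2]
2. D_y = 8  [2·signedArea(DCA) = -23/2 ∩ 2·signedArea(DAB) = 23/2]
   → D = (9/2, 8)

D = (9/2, 8)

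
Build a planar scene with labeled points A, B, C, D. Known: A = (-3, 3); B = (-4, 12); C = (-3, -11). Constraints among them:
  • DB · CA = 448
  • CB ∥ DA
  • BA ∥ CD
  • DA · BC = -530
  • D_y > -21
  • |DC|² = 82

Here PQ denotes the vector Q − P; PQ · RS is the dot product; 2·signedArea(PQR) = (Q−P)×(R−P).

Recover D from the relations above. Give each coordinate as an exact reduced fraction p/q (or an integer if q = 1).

1. D_x = -2  [CB ∥ DA ∩ BA ∥ CD]
2. D_y = -20  [CB ∥ DA ∩ BA ∥ CD]
   → D = (-2, -20)

D = (-2, -20)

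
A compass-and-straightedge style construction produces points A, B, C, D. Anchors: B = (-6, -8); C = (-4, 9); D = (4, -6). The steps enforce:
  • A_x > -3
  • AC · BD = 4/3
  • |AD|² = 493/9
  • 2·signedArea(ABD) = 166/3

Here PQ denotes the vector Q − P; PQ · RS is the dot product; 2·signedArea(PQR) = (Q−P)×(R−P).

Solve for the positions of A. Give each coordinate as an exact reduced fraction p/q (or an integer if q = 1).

A = (-2, -5/3)

1. A_x = -2  [AC · BD = 4/3 ∩ 2·signedArea(ABD) = 166/3]
2. A_y = -5/3  [AC · BD = 4/3 ∩ 2·signedArea(ABD) = 166/3]
   → A = (-2, -5/3)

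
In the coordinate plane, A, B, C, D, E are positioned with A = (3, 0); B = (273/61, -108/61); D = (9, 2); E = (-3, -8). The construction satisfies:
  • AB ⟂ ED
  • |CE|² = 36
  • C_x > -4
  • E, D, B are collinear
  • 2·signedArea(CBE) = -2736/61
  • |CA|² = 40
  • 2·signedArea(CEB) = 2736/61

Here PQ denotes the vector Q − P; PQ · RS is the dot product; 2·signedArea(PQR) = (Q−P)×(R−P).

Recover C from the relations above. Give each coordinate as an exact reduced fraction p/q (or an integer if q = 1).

1. C_x = -3  [line -380/61·x + 456/61·y + -228/61 = 0 ∩ |CE|² = 36]
2. C_y = -2  [line -380/61·x + 456/61·y + -228/61 = 0 ∩ |CE|² = 36]
   → C = (-3, -2)

C = (-3, -2)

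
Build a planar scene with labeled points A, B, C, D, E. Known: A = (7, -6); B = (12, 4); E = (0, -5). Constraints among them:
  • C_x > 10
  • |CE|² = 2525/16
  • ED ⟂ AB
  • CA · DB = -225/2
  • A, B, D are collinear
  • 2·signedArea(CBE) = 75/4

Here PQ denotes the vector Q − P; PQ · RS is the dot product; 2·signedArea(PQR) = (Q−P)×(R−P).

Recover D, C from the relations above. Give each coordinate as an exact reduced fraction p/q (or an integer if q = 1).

1. D_x = 6  [A, B, D are collinear ∩ ED ⟂ AB]
2. D_y = -8  [A, B, D are collinear ∩ ED ⟂ AB]
   → D = (6, -8)
3. C_x = 43/4  [2·signedArea(CBE) = 75/4 ∩ CA · DB = -225/2]
4. C_y = 3/2  [2·signedArea(CBE) = 75/4 ∩ CA · DB = -225/2]
   → C = (43/4, 3/2)

C = (43/4, 3/2)
D = (6, -8)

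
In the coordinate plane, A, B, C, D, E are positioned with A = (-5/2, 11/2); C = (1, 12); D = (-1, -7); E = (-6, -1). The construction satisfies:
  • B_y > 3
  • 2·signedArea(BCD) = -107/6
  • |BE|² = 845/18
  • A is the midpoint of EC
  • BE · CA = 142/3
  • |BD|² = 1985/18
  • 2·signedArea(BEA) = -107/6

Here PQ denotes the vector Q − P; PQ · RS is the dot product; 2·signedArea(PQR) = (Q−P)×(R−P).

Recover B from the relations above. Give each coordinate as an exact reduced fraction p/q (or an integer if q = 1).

1. B_x = -5/6  [2·signedArea(BCD) = -107/6 ∩ BE · CA = 142/3]
2. B_y = 7/2  [2·signedArea(BCD) = -107/6 ∩ BE · CA = 142/3]
   → B = (-5/6, 7/2)

B = (-5/6, 7/2)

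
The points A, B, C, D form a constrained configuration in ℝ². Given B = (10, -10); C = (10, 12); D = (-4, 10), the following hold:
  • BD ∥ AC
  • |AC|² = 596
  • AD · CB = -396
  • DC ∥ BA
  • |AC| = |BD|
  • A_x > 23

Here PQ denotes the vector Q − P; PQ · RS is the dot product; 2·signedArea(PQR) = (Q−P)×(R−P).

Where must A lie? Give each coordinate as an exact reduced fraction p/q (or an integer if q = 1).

1. A_x = 24  [BD ∥ AC ∩ DC ∥ BA]
2. A_y = -8  [BD ∥ AC ∩ DC ∥ BA]
   → A = (24, -8)

A = (24, -8)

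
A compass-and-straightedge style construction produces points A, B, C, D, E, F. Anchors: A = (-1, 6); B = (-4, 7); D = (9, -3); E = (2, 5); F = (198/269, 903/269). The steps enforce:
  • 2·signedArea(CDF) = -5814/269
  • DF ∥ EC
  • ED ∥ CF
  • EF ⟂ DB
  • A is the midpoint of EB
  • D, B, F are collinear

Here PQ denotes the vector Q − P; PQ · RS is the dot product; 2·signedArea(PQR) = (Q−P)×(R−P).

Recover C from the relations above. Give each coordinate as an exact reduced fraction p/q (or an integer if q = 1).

1. C_x = -1685/269  [ED ∥ CF ∩ DF ∥ EC]
2. C_y = 3055/269  [ED ∥ CF ∩ DF ∥ EC]
   → C = (-1685/269, 3055/269)

C = (-1685/269, 3055/269)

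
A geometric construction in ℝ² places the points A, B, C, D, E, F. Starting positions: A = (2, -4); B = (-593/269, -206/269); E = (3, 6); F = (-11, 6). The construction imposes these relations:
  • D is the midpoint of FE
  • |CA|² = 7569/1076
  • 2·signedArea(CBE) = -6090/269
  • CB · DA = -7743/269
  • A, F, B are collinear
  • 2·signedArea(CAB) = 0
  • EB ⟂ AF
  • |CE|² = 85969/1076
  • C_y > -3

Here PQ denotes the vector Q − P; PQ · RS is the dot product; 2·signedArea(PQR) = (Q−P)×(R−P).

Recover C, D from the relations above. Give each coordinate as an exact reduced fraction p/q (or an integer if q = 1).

C = (-55/538, -641/269)
D = (-4, 6)

1. C_x = -55/538  [2·signedArea(CAB) = 0 ∩ 2·signedArea(CBE) = -6090/269]
2. C_y = -641/269  [2·signedArea(CAB) = 0 ∩ 2·signedArea(CBE) = -6090/269]
   → C = (-55/538, -641/269)
3. D_x = -4  [D is the midpoint of FE]
4. D_y = 6  [D is the midpoint of FE]
   → D = (-4, 6)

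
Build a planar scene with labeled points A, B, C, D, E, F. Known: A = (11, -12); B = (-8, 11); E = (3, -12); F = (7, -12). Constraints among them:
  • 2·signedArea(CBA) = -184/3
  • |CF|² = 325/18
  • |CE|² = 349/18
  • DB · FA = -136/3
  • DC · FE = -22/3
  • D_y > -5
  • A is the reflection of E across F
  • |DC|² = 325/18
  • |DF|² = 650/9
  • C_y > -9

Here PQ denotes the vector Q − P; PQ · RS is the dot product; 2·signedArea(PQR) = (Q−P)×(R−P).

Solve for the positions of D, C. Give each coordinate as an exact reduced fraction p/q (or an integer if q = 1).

1. D_x = 10/3  [DB · FA = -136/3]
2. D_y = -13/3  [|DF|² = 650/9]
   → D = (10/3, -13/3)
3. C_x = 31/6  [2·signedArea(CBA) = -184/3 ∩ DC · FE = -22/3]
4. C_y = -49/6  [2·signedArea(CBA) = -184/3 ∩ DC · FE = -22/3]
   → C = (31/6, -49/6)

C = (31/6, -49/6)
D = (10/3, -13/3)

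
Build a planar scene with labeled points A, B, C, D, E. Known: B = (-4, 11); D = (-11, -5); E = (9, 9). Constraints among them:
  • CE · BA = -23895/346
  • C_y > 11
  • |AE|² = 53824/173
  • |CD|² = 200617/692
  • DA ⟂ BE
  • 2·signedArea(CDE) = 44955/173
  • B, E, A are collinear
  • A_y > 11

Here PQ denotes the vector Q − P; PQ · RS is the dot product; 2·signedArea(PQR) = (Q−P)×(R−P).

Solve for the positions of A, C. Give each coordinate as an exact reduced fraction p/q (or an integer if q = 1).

A = (-1459/173, 2021/173)
C = (-2151/346, 1962/173)

1. A_x = -1459/173  [B, E, A are collinear ∩ DA ⟂ BE]
2. A_y = 2021/173  [B, E, A are collinear ∩ DA ⟂ BE]
   → A = (-1459/173, 2021/173)
3. C_x = -2151/346  [2·signedArea(CDE) = 44955/173 ∩ CE · BA = -23895/346]
4. C_y = 1962/173  [2·signedArea(CDE) = 44955/173 ∩ CE · BA = -23895/346]
   → C = (-2151/346, 1962/173)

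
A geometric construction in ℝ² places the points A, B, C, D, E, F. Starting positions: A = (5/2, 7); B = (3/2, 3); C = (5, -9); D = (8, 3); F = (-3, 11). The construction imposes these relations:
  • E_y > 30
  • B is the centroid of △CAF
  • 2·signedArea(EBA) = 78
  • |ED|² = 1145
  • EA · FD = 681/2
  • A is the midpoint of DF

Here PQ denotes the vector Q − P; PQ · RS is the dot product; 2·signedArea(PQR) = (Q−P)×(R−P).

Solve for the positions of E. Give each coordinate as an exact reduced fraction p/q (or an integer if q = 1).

E = (-11, 31)

1. E_x = -11  [EA · FD = 681/2 ∩ 2·signedArea(EBA) = 78]
2. E_y = 31  [EA · FD = 681/2 ∩ 2·signedArea(EBA) = 78]
   → E = (-11, 31)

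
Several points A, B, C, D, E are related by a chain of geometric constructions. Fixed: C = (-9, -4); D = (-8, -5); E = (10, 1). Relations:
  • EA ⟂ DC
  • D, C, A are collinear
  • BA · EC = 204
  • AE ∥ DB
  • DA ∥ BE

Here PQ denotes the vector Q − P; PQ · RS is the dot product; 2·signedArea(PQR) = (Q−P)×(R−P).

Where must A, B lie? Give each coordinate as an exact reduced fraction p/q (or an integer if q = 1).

A = (-2, -11)
B = (4, 7)

1. A_x = -2  [D, C, A are collinear ∩ EA ⟂ DC]
2. A_y = -11  [D, C, A are collinear ∩ EA ⟂ DC]
   → A = (-2, -11)
3. B_x = 4  [DA ∥ BE ∩ AE ∥ DB]
4. B_y = 7  [DA ∥ BE ∩ AE ∥ DB]
   → B = (4, 7)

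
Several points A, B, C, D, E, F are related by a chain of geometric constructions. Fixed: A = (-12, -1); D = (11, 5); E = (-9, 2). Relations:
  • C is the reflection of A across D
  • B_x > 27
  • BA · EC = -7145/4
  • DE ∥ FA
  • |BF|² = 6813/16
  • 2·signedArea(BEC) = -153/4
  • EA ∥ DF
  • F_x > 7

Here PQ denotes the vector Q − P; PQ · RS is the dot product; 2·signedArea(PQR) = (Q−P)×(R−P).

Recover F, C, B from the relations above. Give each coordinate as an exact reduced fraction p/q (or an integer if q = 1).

1. F_x = 8  [DE ∥ FA ∩ EA ∥ DF]
2. F_y = 2  [DE ∥ FA ∩ EA ∥ DF]
   → F = (8, 2)
3. C_x = 34  [C is the reflection of A across D]
4. C_y = 11  [C is the reflection of A across D]
   → C = (34, 11)
5. B_x = 55/2  [BA · EC = -7145/4 ∩ 2·signedArea(BEC) = -153/4]
6. B_y = 35/4  [BA · EC = -7145/4 ∩ 2·signedArea(BEC) = -153/4]
   → B = (55/2, 35/4)

B = (55/2, 35/4)
C = (34, 11)
F = (8, 2)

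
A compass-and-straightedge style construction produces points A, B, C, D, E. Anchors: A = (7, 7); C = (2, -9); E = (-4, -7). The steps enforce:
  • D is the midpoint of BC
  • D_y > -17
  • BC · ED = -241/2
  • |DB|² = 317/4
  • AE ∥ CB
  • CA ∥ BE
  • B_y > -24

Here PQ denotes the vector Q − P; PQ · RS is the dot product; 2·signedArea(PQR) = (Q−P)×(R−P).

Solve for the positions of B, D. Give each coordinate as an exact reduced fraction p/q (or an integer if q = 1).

B = (-9, -23)
D = (-7/2, -16)

1. B_x = -9  [CA ∥ BE ∩ AE ∥ CB]
2. B_y = -23  [CA ∥ BE ∩ AE ∥ CB]
   → B = (-9, -23)
3. D_x = -7/2  [D is the midpoint of BC]
4. D_y = -16  [D is the midpoint of BC]
   → D = (-7/2, -16)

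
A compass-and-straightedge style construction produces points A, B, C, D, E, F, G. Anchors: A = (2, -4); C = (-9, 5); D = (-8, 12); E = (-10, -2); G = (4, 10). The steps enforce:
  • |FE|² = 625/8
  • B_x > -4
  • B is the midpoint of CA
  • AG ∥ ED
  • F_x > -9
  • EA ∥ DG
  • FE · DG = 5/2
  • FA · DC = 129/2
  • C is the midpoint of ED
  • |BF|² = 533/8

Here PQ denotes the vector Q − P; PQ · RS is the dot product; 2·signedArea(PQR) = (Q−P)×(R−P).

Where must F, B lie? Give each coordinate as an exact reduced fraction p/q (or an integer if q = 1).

B = (-7/2, 1/2)
F = (-35/4, 27/4)

1. F_x = -35/4  [FE · DG = 5/2 ∩ FA · DC = 129/2]
2. F_y = 27/4  [FE · DG = 5/2 ∩ FA · DC = 129/2]
   → F = (-35/4, 27/4)
3. B_x = -7/2  [B is the midpoint of CA]
4. B_y = 1/2  [B is the midpoint of CA]
   → B = (-7/2, 1/2)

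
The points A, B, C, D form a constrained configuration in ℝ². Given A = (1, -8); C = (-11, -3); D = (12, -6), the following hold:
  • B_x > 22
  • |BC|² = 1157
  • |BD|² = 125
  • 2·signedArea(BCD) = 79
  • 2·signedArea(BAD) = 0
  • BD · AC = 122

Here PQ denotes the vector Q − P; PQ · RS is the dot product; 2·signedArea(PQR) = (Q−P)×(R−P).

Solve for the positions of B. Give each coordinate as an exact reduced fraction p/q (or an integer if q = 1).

B = (23, -4)

1. B_x = 23  [2·signedArea(BAD) = 0 ∩ 2·signedArea(BCD) = 79]
2. B_y = -4  [2·signedArea(BAD) = 0 ∩ 2·signedArea(BCD) = 79]
   → B = (23, -4)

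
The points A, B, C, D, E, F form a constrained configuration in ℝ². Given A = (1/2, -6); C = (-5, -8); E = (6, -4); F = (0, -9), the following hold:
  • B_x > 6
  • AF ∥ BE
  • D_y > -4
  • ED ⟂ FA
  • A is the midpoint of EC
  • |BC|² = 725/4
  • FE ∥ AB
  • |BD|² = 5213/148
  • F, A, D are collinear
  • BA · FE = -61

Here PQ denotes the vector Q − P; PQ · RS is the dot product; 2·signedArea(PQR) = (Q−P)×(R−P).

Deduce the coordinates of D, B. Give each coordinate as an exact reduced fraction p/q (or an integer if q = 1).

B = (13/2, -1)
D = (36/37, -117/37)

1. D_x = 36/37  [F, A, D are collinear ∩ ED ⟂ FA]
2. D_y = -117/37  [F, A, D are collinear ∩ ED ⟂ FA]
   → D = (36/37, -117/37)
3. B_x = 13/2  [AF ∥ BE ∩ FE ∥ AB]
4. B_y = -1  [AF ∥ BE ∩ FE ∥ AB]
   → B = (13/2, -1)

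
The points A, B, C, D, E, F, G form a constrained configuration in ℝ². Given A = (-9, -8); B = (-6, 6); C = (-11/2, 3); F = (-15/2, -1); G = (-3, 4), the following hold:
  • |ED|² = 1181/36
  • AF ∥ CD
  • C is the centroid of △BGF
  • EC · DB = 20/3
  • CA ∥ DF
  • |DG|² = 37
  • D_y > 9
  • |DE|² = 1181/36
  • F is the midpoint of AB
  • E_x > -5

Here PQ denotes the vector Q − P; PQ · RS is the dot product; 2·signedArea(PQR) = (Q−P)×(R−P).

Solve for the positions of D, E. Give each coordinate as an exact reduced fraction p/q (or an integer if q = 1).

1. D_x = -4  [CA ∥ DF ∩ AF ∥ CD]
2. D_y = 10  [CA ∥ DF ∩ AF ∥ CD]
   → D = (-4, 10)
3. E_x = -29/6  [line 2·x + 4·y + -23/3 = 0 ∩ |ED|² = 1181/36]
4. E_y = 13/3  [line 2·x + 4·y + -23/3 = 0 ∩ |ED|² = 1181/36]
   → E = (-29/6, 13/3)

D = (-4, 10)
E = (-29/6, 13/3)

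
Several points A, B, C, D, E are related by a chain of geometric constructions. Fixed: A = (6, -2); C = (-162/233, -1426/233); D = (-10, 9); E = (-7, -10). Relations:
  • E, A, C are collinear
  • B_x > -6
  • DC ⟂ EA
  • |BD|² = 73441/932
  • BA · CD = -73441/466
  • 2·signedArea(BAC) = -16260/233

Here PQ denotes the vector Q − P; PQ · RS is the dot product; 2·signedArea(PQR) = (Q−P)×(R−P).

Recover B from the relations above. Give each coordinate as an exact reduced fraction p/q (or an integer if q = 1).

B = (-1246/233, 671/466)

1. B_x = -1246/233  [line 960/233·x + -1560/233·y + 7380/233 = 0 ∩ |BD|² = 73441/932]
2. B_y = 671/466  [line 960/233·x + -1560/233·y + 7380/233 = 0 ∩ |BD|² = 73441/932]
   → B = (-1246/233, 671/466)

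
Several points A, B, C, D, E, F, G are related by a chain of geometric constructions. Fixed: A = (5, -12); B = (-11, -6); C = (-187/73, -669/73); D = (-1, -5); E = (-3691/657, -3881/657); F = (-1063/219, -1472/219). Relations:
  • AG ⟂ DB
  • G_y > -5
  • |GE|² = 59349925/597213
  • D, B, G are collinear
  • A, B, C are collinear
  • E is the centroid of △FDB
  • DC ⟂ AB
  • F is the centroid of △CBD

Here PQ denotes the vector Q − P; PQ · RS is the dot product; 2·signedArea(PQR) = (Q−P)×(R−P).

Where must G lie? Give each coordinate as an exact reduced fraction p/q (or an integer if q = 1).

G = (429/101, -452/101)

1. G_x = 429/101  [D, B, G are collinear ∩ AG ⟂ DB]
2. G_y = -452/101  [D, B, G are collinear ∩ AG ⟂ DB]
   → G = (429/101, -452/101)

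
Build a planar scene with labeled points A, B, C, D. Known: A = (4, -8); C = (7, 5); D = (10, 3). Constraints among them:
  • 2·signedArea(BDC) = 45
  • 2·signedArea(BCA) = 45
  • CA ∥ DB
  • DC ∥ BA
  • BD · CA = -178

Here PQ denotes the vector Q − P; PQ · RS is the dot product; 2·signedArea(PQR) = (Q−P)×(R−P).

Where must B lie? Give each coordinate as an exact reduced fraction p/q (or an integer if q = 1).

1. B_x = 7  [DC ∥ BA ∩ CA ∥ DB]
2. B_y = -10  [DC ∥ BA ∩ CA ∥ DB]
   → B = (7, -10)

B = (7, -10)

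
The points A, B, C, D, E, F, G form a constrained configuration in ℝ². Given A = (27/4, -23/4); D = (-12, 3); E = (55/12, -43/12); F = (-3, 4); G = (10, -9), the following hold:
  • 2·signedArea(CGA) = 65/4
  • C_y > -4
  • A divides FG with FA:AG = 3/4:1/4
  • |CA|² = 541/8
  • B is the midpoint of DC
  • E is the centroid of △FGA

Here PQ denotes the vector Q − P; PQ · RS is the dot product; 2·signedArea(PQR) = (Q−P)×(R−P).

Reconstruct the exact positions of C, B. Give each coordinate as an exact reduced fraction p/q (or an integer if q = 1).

1. C_x = -1  [line -13/4·x + -13/4·y + -13 = 0 ∩ |CA|² = 541/8]
2. C_y = -3  [line -13/4·x + -13/4·y + -13 = 0 ∩ |CA|² = 541/8]
   → C = (-1, -3)
3. B_x = -13/2  [B is the midpoint of DC]
4. B_y = 0  [B is the midpoint of DC]
   → B = (-13/2, 0)

B = (-13/2, 0)
C = (-1, -3)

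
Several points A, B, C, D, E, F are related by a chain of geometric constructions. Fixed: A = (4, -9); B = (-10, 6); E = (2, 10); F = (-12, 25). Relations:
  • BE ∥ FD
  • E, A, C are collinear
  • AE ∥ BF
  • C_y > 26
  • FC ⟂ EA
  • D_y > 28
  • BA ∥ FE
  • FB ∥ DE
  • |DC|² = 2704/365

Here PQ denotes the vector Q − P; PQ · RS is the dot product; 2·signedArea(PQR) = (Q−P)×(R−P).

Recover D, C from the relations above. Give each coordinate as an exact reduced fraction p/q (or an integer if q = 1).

C = (104/365, 9597/365)
D = (0, 29)

1. D_x = 0  [FB ∥ DE ∩ BE ∥ FD]
2. D_y = 29  [FB ∥ DE ∩ BE ∥ FD]
   → D = (0, 29)
3. C_x = 104/365  [E, A, C are collinear ∩ FC ⟂ EA]
4. C_y = 9597/365  [E, A, C are collinear ∩ FC ⟂ EA]
   → C = (104/365, 9597/365)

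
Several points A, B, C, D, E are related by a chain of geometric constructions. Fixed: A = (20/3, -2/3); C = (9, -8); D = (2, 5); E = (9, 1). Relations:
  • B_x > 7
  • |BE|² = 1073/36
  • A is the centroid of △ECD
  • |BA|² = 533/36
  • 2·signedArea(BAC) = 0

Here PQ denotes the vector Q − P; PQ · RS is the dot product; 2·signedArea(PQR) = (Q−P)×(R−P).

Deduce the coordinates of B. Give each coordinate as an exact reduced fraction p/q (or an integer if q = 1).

1. B_x = 47/6  [line 22/3·x + 7/3·y + -142/3 = 0 ∩ |BA|² = 533/36]
2. B_y = -13/3  [line 22/3·x + 7/3·y + -142/3 = 0 ∩ |BA|² = 533/36]
   → B = (47/6, -13/3)

B = (47/6, -13/3)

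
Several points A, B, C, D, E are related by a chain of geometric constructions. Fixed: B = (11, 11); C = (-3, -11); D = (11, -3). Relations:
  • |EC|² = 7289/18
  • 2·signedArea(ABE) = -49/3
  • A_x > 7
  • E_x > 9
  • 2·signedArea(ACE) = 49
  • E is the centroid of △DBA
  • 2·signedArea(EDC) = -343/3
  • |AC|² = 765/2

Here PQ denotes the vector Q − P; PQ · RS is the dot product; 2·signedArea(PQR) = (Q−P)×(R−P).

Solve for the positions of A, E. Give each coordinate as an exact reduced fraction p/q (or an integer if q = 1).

1. E_x = 59/6  [line 8·x + -14·y + -47/3 = 0 ∩ |EC|² = 7289/18]
2. E_y = 9/2  [line 8·x + -14·y + -47/3 = 0 ∩ |EC|² = 7289/18]
   → E = (59/6, 9/2)
3. A_x = 15/2  [2·signedArea(ABE) = -49/3 ∩ E is the centroid of △DBA]
4. A_y = 11/2  [2·signedArea(ABE) = -49/3 ∩ E is the centroid of △DBA]
   → A = (15/2, 11/2)

A = (15/2, 11/2)
E = (59/6, 9/2)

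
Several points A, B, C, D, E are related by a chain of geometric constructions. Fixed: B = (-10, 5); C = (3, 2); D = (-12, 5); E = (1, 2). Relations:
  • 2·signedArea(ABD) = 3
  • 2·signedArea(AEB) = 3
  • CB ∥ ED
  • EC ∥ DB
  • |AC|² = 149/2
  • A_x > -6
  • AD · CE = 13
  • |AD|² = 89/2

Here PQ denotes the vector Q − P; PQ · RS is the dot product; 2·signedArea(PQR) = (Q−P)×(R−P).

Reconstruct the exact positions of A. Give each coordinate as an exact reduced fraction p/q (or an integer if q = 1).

A = (-11/2, 7/2)

1. A_x = -11/2  [2·signedArea(ABD) = 3 ∩ AD · CE = 13]
2. A_y = 7/2  [2·signedArea(ABD) = 3 ∩ AD · CE = 13]
   → A = (-11/2, 7/2)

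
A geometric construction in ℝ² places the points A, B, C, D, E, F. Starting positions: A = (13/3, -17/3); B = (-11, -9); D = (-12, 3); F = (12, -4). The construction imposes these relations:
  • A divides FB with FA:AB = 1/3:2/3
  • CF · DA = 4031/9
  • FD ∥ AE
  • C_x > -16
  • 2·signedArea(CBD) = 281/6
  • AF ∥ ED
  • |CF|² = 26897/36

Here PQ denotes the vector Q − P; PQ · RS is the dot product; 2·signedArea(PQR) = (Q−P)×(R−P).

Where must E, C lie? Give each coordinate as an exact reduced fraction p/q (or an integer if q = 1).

1. E_x = -59/3  [AF ∥ ED ∩ FD ∥ AE]
2. E_y = 4/3  [AF ∥ ED ∩ FD ∥ AE]
   → E = (-59/3, 4/3)
3. C_x = -46/3  [CF · DA = 4031/9 ∩ 2·signedArea(CBD) = 281/6]
4. C_y = -23/6  [CF · DA = 4031/9 ∩ 2·signedArea(CBD) = 281/6]
   → C = (-46/3, -23/6)

C = (-46/3, -23/6)
E = (-59/3, 4/3)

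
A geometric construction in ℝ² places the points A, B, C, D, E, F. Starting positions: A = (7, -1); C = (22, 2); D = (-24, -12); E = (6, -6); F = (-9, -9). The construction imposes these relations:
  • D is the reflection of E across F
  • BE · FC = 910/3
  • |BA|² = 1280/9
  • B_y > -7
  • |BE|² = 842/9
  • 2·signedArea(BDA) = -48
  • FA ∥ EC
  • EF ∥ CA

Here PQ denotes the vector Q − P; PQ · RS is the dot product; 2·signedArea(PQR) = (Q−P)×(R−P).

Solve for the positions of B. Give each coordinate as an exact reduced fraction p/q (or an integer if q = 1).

B = (-11/3, -19/3)

1. B_x = -11/3  [2·signedArea(BDA) = -48 ∩ BE · FC = 910/3]
2. B_y = -19/3  [2·signedArea(BDA) = -48 ∩ BE · FC = 910/3]
   → B = (-11/3, -19/3)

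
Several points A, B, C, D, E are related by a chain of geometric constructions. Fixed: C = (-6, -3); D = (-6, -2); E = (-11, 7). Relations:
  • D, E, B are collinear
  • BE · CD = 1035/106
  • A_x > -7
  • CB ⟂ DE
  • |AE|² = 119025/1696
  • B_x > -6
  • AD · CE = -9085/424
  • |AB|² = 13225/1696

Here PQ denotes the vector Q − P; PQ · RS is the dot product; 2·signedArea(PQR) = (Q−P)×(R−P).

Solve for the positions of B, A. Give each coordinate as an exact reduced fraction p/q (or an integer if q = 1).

A = (-2939/424, -137/424)
B = (-591/106, -293/106)

1. B_x = -591/106  [D, E, B are collinear ∩ CB ⟂ DE]
2. B_y = -293/106  [D, E, B are collinear ∩ CB ⟂ DE]
   → B = (-591/106, -293/106)
3. A_x = -2939/424  [line 5·x + -10·y + 13325/424 = 0 ∩ |AE|² = 119025/1696]
4. A_y = -137/424  [line 5·x + -10·y + 13325/424 = 0 ∩ |AE|² = 119025/1696]
   → A = (-2939/424, -137/424)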